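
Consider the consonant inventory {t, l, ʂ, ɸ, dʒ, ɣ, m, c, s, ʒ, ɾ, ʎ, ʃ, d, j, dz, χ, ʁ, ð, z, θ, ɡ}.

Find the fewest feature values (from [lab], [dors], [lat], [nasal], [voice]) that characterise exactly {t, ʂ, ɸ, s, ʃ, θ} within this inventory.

[-voice, -dors]

Every target segment is [-voice], [-dorsal]; each remaining inventory member fails at least one of these. Each conjunct is needed — [-dorsal] alone would also admit /l, dʒ, m, ʒ, …/; [-voice] alone would also admit /c, χ/ — and no other single listed feature has exactly this extension, so two is the minimum.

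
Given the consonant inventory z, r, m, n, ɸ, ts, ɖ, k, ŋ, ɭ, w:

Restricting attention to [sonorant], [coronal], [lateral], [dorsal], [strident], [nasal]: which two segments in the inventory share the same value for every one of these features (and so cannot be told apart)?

z, ts

On the given features, /z/ and /ts/ have an identical profile: [-sonorant], [+coronal], [-lateral], [-dorsal], [+strident], [-nasal]. No other two segments in the inventory coincide on all 6 features. (They do differ in [voice] and [continuant], which are not among the given features.)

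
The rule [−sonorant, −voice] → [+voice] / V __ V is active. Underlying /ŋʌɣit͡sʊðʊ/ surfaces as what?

[ŋʌɣid͡zʊðʊ]

/t͡s/ satisfies [−sonorant, −voice] and sits in V __ V. The [+voice] counterpart of the voiceless alveolar affricate is /d͡z/. Other segments in /ŋʌɣit͡sʊðʊ/ either fail the structural description or are not in the environment, so the surface form is [ŋʌɣid͡zʊðʊ].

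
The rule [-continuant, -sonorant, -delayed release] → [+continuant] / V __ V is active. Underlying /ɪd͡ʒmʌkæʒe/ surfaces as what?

[ɪd͡ʒmʌxæʒe]

The only segment in the rule's environment that also matches [-continuant, -sonorant, -delayed release] is /k/. Applying [+continuant] turns the voiceless velar stop into /x/ (voiceless velar fricative), giving [ɪd͡ʒmʌxæʒe].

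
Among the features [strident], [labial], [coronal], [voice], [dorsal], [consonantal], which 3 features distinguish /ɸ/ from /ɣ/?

[voice], [labial], [dorsal]

/ɸ/ is the voiceless bilabial fricative and /ɣ/ is the voiced velar fricative. Both are [−strident], [−coronal], [+consonantal]. /ɸ/ is [−voice] while /ɣ/ is [+voice]; /ɸ/ is [+labial] while /ɣ/ is [−labial]; /ɸ/ is [−dorsal] while /ɣ/ is [+dorsal], so the distinguishing features are [voice], [labial], [dorsal].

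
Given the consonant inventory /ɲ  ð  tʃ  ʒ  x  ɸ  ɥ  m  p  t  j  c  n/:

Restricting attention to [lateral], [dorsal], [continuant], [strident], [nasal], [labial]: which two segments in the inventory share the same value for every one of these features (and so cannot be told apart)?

Both /j/ and /x/ are [-lateral], [+dorsal], [+continuant], [-strident], [-nasal], [-labial]. Since the list omits [sonorant], [voice] and [back] — which do distinguish the palatal glide from the voiceless velar fricative — this pair collapses; all other pairs remain distinct.

j, x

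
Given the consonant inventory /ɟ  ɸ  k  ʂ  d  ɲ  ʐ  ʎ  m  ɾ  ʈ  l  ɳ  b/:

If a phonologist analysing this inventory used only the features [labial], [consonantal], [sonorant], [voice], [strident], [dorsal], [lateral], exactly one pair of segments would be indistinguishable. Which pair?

ɾ, ɳ

On the given features, /ɾ/ and /ɳ/ have an identical profile: [-labial], [+consonantal], [+sonorant], [+voice], [-strident], [-dorsal], [-lateral]. No other two segments in the inventory coincide on all 7 features. (They do differ in [nasal] and [anterior], which are not among the given features.)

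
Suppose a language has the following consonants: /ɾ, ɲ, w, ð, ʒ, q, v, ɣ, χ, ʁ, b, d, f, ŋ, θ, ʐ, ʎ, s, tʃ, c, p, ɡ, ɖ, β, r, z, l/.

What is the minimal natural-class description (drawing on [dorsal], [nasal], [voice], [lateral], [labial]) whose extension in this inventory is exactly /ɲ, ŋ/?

[+nasal]

The target set is precisely the extension of [+nasal] in this inventory.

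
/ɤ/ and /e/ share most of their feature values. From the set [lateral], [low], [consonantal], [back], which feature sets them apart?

/ɤ/ is the mid back unrounded tense vowel and /e/ is the mid front unrounded tense vowel. Both are [-lateral], [-low], [-consonantal]. /ɤ/ is [+back] while /e/ is [-back], so the distinguishing feature is [back].

[back]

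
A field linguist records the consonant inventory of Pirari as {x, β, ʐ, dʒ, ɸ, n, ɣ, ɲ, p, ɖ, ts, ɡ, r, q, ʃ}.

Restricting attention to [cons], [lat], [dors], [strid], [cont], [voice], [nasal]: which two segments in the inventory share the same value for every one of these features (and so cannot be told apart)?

Both /r/ and /β/ are [+consonantal], [−lateral], [−dorsal], [−strident], [+continuant], [+voice], [−nasal]. Since the list omits [sonorant], [labial] and [coronal] — which do distinguish the alveolar trill from the voiced bilabial fricative — this pair collapses; all other pairs remain distinct.

r, β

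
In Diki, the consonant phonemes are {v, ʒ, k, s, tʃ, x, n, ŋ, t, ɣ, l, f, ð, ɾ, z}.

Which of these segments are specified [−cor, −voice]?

Among the inventory, the [−coronal] segments are /v, k, x, ŋ, ɣ, f/.
Then [−voice] leaves /k, x, f/.

k, x, f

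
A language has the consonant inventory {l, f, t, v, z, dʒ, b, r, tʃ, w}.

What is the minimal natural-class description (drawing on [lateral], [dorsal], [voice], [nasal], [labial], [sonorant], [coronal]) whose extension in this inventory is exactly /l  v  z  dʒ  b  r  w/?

The target set is precisely the extension of [+voice] in this inventory.

[+voice]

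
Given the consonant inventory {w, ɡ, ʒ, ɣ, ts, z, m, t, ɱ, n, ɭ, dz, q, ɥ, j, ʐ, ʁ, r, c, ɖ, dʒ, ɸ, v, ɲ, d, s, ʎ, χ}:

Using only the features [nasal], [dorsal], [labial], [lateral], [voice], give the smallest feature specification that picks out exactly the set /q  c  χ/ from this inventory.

Every target segment is [-voice], [+dorsal]; each remaining inventory member fails at least one of these. Each conjunct is needed — [+dorsal] alone would also admit /w, ɡ, ɣ, ɥ, …/; [-voice] alone would also admit /ts, t, ɸ, s/ — and no other single listed feature has exactly this extension, so two is the minimum.

[-voice, +dorsal]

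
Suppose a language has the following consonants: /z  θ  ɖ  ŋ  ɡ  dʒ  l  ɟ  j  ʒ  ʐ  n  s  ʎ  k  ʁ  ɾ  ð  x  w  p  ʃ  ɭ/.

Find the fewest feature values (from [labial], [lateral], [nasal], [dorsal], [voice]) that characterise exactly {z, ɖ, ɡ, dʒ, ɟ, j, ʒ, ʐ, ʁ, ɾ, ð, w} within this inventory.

The class [+voice], [−nasal], [−lateral] has exactly /z, ɖ, ɡ, dʒ, ɟ, j, ʒ, ʐ, ʁ, ɾ, ð, w/ as its extension in this inventory. No smaller conjunction from the listed features achieves this: [−nasal, −lateral] alone would also admit /θ, s, k, x, …/; [+voice, −lateral] alone would also admit /ŋ, n/; [+voice, −nasal] alone would also admit /l, ʎ, ɭ/; and checking the remaining two-feature bundles turns up none with this extension.

[+voice, −nasal, −lateral]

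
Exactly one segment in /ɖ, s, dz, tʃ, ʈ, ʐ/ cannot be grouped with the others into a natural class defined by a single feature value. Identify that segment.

[distributed] groups all but one: /ʈ, ɖ, s, ʐ, dz/ share [−distributed] while /tʃ/ (voiceless postalveolar affricate) alone is [+distributed]. Removing any other segment would not leave a single-feature class that excludes it.

tʃ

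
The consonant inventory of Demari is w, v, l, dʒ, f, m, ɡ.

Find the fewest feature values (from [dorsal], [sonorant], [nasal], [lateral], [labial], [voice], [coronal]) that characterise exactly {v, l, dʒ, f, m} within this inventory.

[-dorsal]

The target set is precisely the extension of [-dorsal] in this inventory.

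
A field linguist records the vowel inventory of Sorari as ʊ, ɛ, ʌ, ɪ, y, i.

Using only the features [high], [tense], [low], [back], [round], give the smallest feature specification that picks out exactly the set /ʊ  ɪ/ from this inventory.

Every target segment is [+high], [−tense]; each remaining inventory member fails at least one of these. Each conjunct is needed — [−tense] alone would also admit /ɛ, ʌ/; [+high] alone would also admit /y, i/ — and no other single listed feature has exactly this extension, so two is the minimum.

[+high, −tense]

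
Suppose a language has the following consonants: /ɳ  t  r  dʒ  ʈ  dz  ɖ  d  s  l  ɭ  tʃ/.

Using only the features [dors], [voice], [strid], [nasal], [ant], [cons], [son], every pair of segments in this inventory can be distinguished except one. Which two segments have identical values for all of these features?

/l/ (alveolar lateral approximant) and /r/ (alveolar trill) are both [−dorsal], [+voice], [−strident], [−nasal], [+anterior], [+consonantal], [+sonorant], so none of the listed features separates them. (They do differ in [lateral], which is not among the given features.) Every other pair in the inventory differs on at least one listed feature.

l, r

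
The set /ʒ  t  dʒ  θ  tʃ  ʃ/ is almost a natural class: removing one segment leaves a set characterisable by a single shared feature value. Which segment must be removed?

/dʒ, ʒ, θ, ʃ, tʃ/ are all [+distributed], but /t/ (voiceless alveolar stop) is [-distributed]. No other single segment can be removed to leave a set sharing one feature value that the removed segment lacks, so /t/ is the odd one out.

t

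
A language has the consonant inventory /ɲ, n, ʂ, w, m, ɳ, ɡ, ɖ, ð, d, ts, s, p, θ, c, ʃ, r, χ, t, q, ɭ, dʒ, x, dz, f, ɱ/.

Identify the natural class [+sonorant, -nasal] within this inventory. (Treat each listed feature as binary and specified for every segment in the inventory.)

Eliminate segments failing any feature: /ɲ, n, m, ɳ, ɱ/ are [+nasal]; /ʂ, ɡ, ɖ, ð, d, ts, s, p, θ, c, ʃ, χ, t, q, dʒ, x, dz, f/ are [-sonorant]. The remaining /w, r, ɭ/ satisfy [+sonorant], [-nasal].

w, r, ɭ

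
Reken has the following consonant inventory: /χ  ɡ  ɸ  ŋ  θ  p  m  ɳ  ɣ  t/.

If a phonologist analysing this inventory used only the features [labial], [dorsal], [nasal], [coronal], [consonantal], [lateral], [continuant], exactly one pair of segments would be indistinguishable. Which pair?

/ɣ/ (voiced velar fricative) and /χ/ (voiceless uvular fricative) are both [−labial], [+dorsal], [−nasal], [−coronal], [+consonantal], [−lateral], [+continuant], so none of the listed features separates them. (They do differ in [voice] and [high], which are not among the given features.) Every other pair in the inventory differs on at least one listed feature.

ɣ, χ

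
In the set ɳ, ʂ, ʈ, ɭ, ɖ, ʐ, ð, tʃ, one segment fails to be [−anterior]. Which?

ð

/ɖ, tʃ, ɭ, ʂ, ʐ, ʈ, ɳ/ are all [−anterior]; /ð/ (voiced dental fricative) is [+anterior].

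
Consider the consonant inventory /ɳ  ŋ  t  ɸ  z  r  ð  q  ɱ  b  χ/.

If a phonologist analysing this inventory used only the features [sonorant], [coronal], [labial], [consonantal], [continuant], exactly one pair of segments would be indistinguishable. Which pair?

ð, z

Both /ð/ and /z/ are [-sonorant], [+coronal], [-labial], [+consonantal], [+continuant]. Since the list omits [strident] and [distributed] — which do distinguish the voiced dental fricative from the voiced alveolar fricative — this pair collapses; all other pairs remain distinct.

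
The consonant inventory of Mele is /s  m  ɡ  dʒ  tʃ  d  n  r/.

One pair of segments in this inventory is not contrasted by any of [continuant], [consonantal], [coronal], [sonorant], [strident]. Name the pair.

On the given features, /tʃ/ and /dʒ/ have an identical profile: [-continuant], [+consonantal], [+coronal], [-sonorant], [+strident]. No other two segments in the inventory coincide on all 5 features. (They do differ in [voice], which is not among the given features.)

tʃ, dʒ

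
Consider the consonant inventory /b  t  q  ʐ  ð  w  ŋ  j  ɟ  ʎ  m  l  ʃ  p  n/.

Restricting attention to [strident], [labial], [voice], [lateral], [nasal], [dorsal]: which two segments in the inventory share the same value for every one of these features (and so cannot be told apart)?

ɟ, j

On the given features, /ɟ/ and /j/ have an identical profile: [−strident], [−labial], [+voice], [−lateral], [−nasal], [+dorsal]. No other two segments in the inventory coincide on all 6 features. (They do differ in [sonorant] and [continuant], which are not among the given features.)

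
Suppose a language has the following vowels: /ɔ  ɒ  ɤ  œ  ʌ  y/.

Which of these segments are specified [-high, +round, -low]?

ɔ, œ

Eliminate segments failing any feature: /ɒ/ is [+low]; /ɤ, ʌ/ are [-round]; /y/ is [+high]. The remaining /ɔ, œ/ satisfy [-high], [+round], [-low].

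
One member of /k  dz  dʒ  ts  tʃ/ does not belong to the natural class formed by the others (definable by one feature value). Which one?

k

/tʃ, dʒ, ts, dz/ are all [+delayed release], but /k/ (voiceless velar stop) is [-delayed release]. No other single segment can be removed to leave a set sharing one feature value that the removed segment lacks, so /k/ is the odd one out.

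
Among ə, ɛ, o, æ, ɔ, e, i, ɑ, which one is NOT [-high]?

Every segment except /i/ is [-high]. /i/ (high front unrounded tense vowel) is [+high], so it is the exception.

i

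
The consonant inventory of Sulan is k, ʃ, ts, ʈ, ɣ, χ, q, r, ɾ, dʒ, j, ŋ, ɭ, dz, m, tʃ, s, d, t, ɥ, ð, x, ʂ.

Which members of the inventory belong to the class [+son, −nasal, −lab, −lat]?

r, ɾ, j

Eliminate segments failing any feature: /k, ʃ, ts, ʈ, ɣ, χ, q, dʒ, dz, tʃ, s, d, t, ð, x, ʂ/ are [−sonorant]; /ŋ, m/ are [+nasal]; /ɭ/ is [+lateral]; /ɥ/ is [+labial]. The remaining /r, ɾ, j/ satisfy [+sonorant], [−nasal], [−labial], [−lateral].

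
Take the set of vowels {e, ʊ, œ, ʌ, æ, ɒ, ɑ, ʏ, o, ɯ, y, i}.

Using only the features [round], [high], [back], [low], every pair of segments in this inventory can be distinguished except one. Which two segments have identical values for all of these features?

ʏ, y

On the given features, /ʏ/ and /y/ have an identical profile: [+round], [+high], [-back], [-low]. No other two segments in the inventory coincide on all 4 features. (They do differ in [tense], which is not among the given features.)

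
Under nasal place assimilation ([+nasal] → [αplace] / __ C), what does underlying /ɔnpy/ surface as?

[ɔmpy]

The only nasal preceding a consonant is /n/ before /p/. /p/ is [+labial], so /n/ → /m/, giving [ɔmpy].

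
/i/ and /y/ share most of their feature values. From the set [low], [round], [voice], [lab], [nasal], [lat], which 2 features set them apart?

/i/ is the high front unrounded tense vowel and /y/ is the high front rounded tense vowel. Both are [-low], [+voice], [-nasal], [-lateral]. /i/ is [-labial] while /y/ is [+labial]; /i/ is [-round] while /y/ is [+round], so the distinguishing features are [labial], [round].

[labial], [round]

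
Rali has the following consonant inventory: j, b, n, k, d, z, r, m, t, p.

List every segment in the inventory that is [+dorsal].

j, k

The feature [dorsal] marks segments articulated with the tongue body. In this inventory /j, k/ have that property, so they are [+dorsal]; /b, n, d, z, r, m, t, p/ are [-dorsal].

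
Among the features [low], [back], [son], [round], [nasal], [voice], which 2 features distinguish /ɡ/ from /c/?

[voice], [back]

/ɡ/ (voiced velar stop) and /c/ (voiceless palatal stop) agree on [−low], [−sonorant], [−round], [−nasal]. They differ on [voice] (/ɡ/ [+], /c/ [−]), [back] (/ɡ/ [+], /c/ [−]).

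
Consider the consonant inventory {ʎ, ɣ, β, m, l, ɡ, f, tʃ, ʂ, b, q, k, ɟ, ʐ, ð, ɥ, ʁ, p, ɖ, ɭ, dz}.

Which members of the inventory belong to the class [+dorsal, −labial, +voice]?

Eliminate segments failing any feature: /β, m, l, f, tʃ, ʂ, b, ʐ, ð, p, ɖ, ɭ, dz/ are [−dorsal]; /q, k/ are [−voice]; /ɥ/ is [+labial]. The remaining /ʎ, ɣ, ɡ, ɟ, ʁ/ satisfy [+dorsal], [−labial], [+voice].

ʎ, ɣ, ɡ, ɟ, ʁ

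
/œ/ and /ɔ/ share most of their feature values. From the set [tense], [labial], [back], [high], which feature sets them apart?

/œ/ is the mid front rounded lax vowel and /ɔ/ is the mid back rounded lax vowel. Both are [−tense], [+labial], [−high]. /œ/ is [−back] while /ɔ/ is [+back], so the distinguishing feature is [back].

[back]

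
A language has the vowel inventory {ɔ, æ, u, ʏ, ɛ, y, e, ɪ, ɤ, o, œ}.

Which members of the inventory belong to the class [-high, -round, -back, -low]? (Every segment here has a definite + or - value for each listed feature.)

ɛ, e

Checking each segment against [-high], [-round], [-back], [-low]: /ɛ/ (mid front unrounded lax vowel), /e/ (mid front unrounded tense vowel) satisfy every feature; every other segment in the inventory fails at least one.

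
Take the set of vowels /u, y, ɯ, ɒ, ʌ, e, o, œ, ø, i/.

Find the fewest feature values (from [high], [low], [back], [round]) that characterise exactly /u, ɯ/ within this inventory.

[+high, +back]

Every target segment is [+high], [+back]; each remaining inventory member fails at least one of these. Each conjunct is needed — [+back] alone would also admit /ɒ, ʌ, o/; [+high] alone would also admit /y, i/ — and no other single listed feature has exactly this extension, so two is the minimum.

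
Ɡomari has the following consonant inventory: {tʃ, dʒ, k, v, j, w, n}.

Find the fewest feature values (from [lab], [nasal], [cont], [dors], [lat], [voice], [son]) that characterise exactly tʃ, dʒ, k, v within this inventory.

/tʃ, dʒ, k, v/ are exactly the [−sonorant] segments in the inventory, so a single feature suffices.

[−son]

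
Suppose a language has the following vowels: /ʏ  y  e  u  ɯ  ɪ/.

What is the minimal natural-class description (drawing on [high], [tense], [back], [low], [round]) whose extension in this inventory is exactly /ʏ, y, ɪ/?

[+high, −back]

The class [+high], [−back] has exactly /ʏ, y, ɪ/ as its extension in this inventory. No smaller conjunction from the listed features achieves this: [−back] alone would also admit /e/; [+high] alone would also admit /u, ɯ/; and checking the remaining single features turns up none with this extension.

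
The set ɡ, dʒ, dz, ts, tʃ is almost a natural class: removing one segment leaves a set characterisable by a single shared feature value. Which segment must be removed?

/dz, tʃ, dʒ, ts/ are all [+delayed release], but /ɡ/ (voiced velar stop) is [-delayed release]. No other single segment can be removed to leave a set sharing one feature value that the removed segment lacks, so /ɡ/ is the odd one out.

ɡ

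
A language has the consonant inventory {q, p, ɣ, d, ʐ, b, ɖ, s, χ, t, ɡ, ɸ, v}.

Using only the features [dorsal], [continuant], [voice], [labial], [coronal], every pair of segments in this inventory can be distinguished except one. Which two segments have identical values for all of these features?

/d/ (voiced alveolar stop) and /ɖ/ (voiced retroflex stop) are both [−dorsal], [−continuant], [+voice], [−labial], [+coronal], so none of the listed features separates them. (They do differ in [anterior], which is not among the given features.) Every other pair in the inventory differs on at least one listed feature.

d, ɖ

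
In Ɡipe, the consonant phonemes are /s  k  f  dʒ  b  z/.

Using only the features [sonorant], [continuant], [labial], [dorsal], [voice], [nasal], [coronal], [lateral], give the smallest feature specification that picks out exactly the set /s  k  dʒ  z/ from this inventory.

Every target segment is [−labial] and no other inventory member is, so one feature is enough.

[−labial]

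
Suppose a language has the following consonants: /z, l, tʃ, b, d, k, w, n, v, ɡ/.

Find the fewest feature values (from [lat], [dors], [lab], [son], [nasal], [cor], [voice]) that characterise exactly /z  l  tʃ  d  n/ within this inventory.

[+cor]

Every target segment is [+coronal] and no other inventory member is, so one feature is enough.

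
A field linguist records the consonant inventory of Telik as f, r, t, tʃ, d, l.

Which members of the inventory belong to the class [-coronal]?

f

The feature [coronal] marks segments articulated with the tongue front (tip or blade). In this inventory /f/ lacks that property, so it is [-coronal]; /r, t, tʃ, d, l/ are [+coronal].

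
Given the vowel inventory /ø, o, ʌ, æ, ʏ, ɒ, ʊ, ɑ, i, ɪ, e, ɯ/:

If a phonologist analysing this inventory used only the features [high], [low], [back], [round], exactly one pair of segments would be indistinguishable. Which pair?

Both /ɪ/ and /i/ are [+high], [-low], [-back], [-round]. Since the list omits [tense] — which does distinguish the high front unrounded lax vowel from the high front unrounded tense vowel — this pair collapses; all other pairs remain distinct.

ɪ, i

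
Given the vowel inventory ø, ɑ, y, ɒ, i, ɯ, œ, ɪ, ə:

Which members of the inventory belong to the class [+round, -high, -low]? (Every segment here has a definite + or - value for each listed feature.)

ø, œ

Eliminate segments failing any feature: /ɑ, i, ɯ, ɪ, ə/ are [-round]; /y/ is [+high]; /ɒ/ is [+low]. The remaining /ø, œ/ satisfy [+round], [-high], [-low].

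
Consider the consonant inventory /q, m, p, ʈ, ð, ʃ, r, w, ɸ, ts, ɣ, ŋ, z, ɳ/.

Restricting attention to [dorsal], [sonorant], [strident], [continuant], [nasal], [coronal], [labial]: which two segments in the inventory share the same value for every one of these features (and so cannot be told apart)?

z, ʃ

On the given features, /z/ and /ʃ/ have an identical profile: [−dorsal], [−sonorant], [+strident], [+continuant], [−nasal], [+coronal], [−labial]. No other two segments in the inventory coincide on all 7 features. (They do differ in [voice], [anterior] and [distributed], which are not among the given features.)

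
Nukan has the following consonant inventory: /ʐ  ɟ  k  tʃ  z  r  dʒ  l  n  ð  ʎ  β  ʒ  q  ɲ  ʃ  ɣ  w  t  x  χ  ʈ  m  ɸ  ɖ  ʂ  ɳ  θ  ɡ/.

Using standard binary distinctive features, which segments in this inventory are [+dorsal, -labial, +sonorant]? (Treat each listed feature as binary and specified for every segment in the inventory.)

ʎ, ɲ

Eliminate segments failing any feature: /ʐ, tʃ, z, r, dʒ, l, n, ð, β, ʒ, ʃ, t, ʈ, m, ɸ, ɖ, ʂ, ɳ, θ/ are [-dorsal]; /ɟ, k, q, ɣ, x, χ, ɡ/ are [-sonorant]; /w/ is [+labial]. The remaining /ʎ, ɲ/ satisfy [+dorsal], [-labial], [+sonorant].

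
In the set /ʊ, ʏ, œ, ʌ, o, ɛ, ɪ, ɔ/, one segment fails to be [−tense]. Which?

o

/ʏ, ɔ, ʌ, ɪ, œ, ɛ, ʊ/ are all [−tense]; /o/ (mid back rounded tense vowel) is [+tense].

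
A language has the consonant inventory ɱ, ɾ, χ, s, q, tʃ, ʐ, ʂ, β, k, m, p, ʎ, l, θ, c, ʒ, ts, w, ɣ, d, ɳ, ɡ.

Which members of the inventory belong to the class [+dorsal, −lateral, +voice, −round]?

Checking each segment against [+dorsal], [−lateral], [+voice], [−round]: /ɣ/ (voiced velar fricative), /ɡ/ (voiced velar stop) satisfy every feature; every other segment in the inventory fails at least one.

ɣ, ɡ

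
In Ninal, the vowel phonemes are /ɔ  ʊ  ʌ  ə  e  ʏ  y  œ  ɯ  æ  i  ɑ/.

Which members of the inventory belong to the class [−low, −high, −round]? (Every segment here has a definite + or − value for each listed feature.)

Eliminate segments failing any feature: /ɔ, œ/ are [+round]; /ʊ, ʏ, y, ɯ, i/ are [+high]; /æ, ɑ/ are [+low]. The remaining /ʌ, ə, e/ satisfy [−low], [−high], [−round].

ʌ, ə, e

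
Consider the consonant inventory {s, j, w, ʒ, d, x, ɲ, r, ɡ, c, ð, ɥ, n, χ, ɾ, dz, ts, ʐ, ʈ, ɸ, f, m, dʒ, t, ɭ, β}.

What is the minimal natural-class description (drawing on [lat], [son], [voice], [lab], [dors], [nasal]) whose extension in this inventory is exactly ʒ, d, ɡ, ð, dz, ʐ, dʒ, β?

The class [-sonorant], [+voice] has exactly /ʒ, d, ɡ, ð, dz, ʐ, dʒ, β/ as its extension in this inventory. No smaller conjunction from the listed features achieves this: [+voice] alone would also admit /j, w, ɲ, r, …/; [-sonorant] alone would also admit /s, x, c, χ, …/; and checking the remaining single features turns up none with this extension.

[-son, +voice]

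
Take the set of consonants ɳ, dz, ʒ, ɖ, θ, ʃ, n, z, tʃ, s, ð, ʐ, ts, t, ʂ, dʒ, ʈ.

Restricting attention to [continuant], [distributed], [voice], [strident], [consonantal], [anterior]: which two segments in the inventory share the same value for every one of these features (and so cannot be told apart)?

/ɖ/ (voiced retroflex stop) and /ɳ/ (retroflex nasal) are both [−continuant], [−distributed], [+voice], [−strident], [+consonantal], [−anterior], so none of the listed features separates them. (They do differ in [sonorant] and [nasal], which are not among the given features.) Every other pair in the inventory differs on at least one listed feature.

ɖ, ɳ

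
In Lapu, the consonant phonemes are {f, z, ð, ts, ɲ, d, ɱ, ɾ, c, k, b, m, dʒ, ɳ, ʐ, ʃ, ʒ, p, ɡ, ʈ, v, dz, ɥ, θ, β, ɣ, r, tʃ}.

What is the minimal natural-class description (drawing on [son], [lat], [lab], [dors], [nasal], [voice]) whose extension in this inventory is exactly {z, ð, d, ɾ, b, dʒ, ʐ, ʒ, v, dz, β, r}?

[+voice, −nasal, −dors]

/z, ð, d, ɾ, b, dʒ, ʐ, ʒ, v, dz, β, r/ are all [+voice], [−nasal], [−dorsal], and no other segment in the inventory matches all three values. Dropping any one of them over-generates: [−nasal, −dorsal] alone would also admit /f, ts, ʃ, p, …/; [+voice, −dorsal] alone would also admit /ɱ, m, ɳ/; [+voice, −nasal] alone would also admit /ɡ, ɥ, ɣ/. No other combination of two listed features picks out exactly this set either, so fewer than three features will not do.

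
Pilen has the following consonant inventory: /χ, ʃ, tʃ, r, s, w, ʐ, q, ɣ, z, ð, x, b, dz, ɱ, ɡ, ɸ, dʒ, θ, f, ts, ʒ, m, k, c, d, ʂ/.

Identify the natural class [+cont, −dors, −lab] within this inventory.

The [+continuant] segments are /χ, ʃ, r, s, w, ʐ, ɣ, z, ð, x, ɸ, θ, f, ʒ, ʂ/.
Then [−dorsal] gives /ʃ, r, s, ʐ, z, ð, ɸ, θ, f, ʒ, ʂ/.
Of those, [−labial] leaves /ʃ, r, s, ʐ, z, ð, θ, ʒ, ʂ/.

ʃ, r, s, ʐ, z, ð, θ, ʒ, ʂ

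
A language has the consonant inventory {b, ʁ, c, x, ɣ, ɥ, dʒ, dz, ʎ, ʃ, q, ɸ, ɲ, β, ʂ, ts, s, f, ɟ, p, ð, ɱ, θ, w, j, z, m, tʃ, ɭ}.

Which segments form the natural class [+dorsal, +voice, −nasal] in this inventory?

ʁ, ɣ, ɥ, ʎ, ɟ, w, j

Among the inventory, the [+dorsal] segments are /ʁ, c, x, ɣ, ɥ, ʎ, q, ɲ, ɟ, w, j/.
Of those, [+voice] gives /ʁ, ɣ, ɥ, ʎ, ɲ, ɟ, w, j/.
Intersecting with [−nasal] leaves /ʁ, ɣ, ɥ, ʎ, ɟ, w, j/.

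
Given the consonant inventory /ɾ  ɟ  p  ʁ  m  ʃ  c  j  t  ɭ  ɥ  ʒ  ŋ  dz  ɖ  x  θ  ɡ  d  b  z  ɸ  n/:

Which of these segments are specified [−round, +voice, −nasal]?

Eliminate segments failing any feature: /p, ʃ, c, t, x, θ, ɸ/ are [−voice]; /m, ŋ, n/ are [+nasal]; /ɥ/ is [+round]. The remaining /ɾ, ɟ, ʁ, j, ɭ, ʒ, dz, ɖ, ɡ, d, b, z/ satisfy [−round], [+voice], [−nasal].

ɾ, ɟ, ʁ, j, ɭ, ʒ, dz, ɖ, ɡ, d, b, z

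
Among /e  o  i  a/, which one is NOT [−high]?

i

/o, e, a/ are all [−high]; /i/ (high front unrounded tense vowel) is [+high].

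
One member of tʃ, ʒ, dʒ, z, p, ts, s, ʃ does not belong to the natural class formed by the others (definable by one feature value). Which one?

[strident] (equivalently [labial], [coronal]) groups all but one: /tʃ, s, ʃ, z, dʒ, ʒ, ts/ share [+strident] while /p/ (voiceless bilabial stop) alone is [−strident]. Removing any other segment would not leave a single-feature class that excludes it.

p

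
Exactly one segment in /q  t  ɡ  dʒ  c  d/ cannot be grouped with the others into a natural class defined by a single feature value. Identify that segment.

dʒ

[delayed release] (equivalently [strident]) groups all but one: /d, q, t, ɡ, c/ share [-delayed release] while /dʒ/ (voiced postalveolar affricate) alone is [+delayed release]. Removing any other segment would not leave a single-feature class that excludes it.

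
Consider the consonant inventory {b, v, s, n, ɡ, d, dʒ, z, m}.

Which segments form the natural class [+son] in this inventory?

n, m

The [+sonorant] segments here are /n, m/; the remaining /b, v, s, ɡ, d, dʒ, z/ are [−sonorant].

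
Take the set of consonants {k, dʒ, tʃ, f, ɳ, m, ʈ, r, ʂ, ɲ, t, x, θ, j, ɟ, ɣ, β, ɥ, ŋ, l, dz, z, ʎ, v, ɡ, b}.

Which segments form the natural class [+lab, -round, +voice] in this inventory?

m, β, v, b

Eliminate segments failing any feature: /k, dʒ, tʃ, ɳ, ʈ, r, ʂ, ɲ, t, x, θ, j, ɟ, ɣ, ŋ, l, dz, z, ʎ, ɡ/ are [-labial]; /f/ is [-voice]; /ɥ/ is [+round]. The remaining /m, β, v, b/ satisfy [+labial], [-round], [+voice].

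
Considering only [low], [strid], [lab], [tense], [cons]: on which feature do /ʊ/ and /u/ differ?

/ʊ/ is the high back rounded lax vowel and /u/ is the high back rounded tense vowel. Both are [−low], [−strident], [+labial], [−consonantal]. /ʊ/ is [−tense] while /u/ is [+tense], so the distinguishing feature is [tense].

[tense]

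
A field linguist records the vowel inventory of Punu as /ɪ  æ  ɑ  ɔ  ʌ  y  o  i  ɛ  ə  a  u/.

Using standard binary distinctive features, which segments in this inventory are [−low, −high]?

Eliminate segments failing any feature: /ɪ, y, i, u/ are [+high]; /æ, ɑ, a/ are [+low]. The remaining /ɔ, ʌ, o, ɛ, ə/ satisfy [−low], [−high].

ɔ, ʌ, o, ɛ, ə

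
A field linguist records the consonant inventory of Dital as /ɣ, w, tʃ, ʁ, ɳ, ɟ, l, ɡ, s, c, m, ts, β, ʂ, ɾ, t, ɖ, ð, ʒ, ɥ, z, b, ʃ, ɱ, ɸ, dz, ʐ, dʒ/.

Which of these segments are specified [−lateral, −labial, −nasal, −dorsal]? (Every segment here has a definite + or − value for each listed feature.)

tʃ, s, ts, ʂ, ɾ, t, ɖ, ð, ʒ, z, ʃ, dz, ʐ, dʒ

Checking each segment against [−lateral], [−labial], [−nasal], [−dorsal]: /tʃ/ (voiceless postalveolar affricate), /s/ (voiceless alveolar fricative), /ts/ (voiceless alveolar affricate), /ʂ/ (voiceless retroflex fricative), /ɾ/ (alveolar tap), /t/ (voiceless alveolar stop), among others, satisfy every feature; every other segment in the inventory fails at least one.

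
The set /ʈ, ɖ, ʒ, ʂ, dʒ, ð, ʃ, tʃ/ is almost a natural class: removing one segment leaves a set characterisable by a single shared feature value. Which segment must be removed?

/ʃ, ɖ, ʒ, dʒ, tʃ, ʈ, ʂ/ are all [−anterior], but /ð/ (voiced dental fricative) is [+anterior]. No other single segment can be removed to leave a set sharing one feature value that the removed segment lacks, so /ð/ is the odd one out.

ð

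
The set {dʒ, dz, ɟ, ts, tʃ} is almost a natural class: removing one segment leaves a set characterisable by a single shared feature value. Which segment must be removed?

/dz, tʃ, ts, dʒ/ are all [+delayed release], but /ɟ/ (voiced palatal stop) is [−delayed release]. No other single segment can be removed to leave a set sharing one feature value that the removed segment lacks, so /ɟ/ is the odd one out.

ɟ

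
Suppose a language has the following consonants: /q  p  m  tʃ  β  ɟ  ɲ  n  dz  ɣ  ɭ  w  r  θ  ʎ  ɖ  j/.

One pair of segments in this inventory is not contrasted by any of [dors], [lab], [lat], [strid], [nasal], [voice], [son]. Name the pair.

ɣ, ɟ

On the given features, /ɣ/ and /ɟ/ have an identical profile: [+dorsal], [-labial], [-lateral], [-strident], [-nasal], [+voice], [-sonorant]. No other two segments in the inventory coincide on all 7 features. (They do differ in [continuant] and [back], which are not among the given features.)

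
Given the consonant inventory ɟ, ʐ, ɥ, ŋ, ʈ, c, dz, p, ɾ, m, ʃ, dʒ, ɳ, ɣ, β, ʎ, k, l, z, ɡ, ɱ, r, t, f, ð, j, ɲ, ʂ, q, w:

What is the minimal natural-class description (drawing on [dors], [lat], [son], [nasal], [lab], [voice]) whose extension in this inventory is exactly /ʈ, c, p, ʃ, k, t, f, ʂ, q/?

/ʈ, c, p, ʃ, k, t, f, ʂ, q/ are exactly the [−voice] segments in the inventory, so a single feature suffices.

[−voice]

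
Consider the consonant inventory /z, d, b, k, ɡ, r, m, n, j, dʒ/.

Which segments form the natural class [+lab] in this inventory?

b, m

The feature [labial] marks segments articulated with one or both lips. In this inventory /b, m/ have that property, so they are [+labial]; /z, d, k, ɡ, r, n, j, dʒ/ are [−labial].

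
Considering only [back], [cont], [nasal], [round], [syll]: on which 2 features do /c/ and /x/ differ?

[continuant], [back]

The two segments share [−nasal], [−round], [−syllabic]. The only features from the list on which they differ: /c/ is [−continuant] while /x/ is [+continuant]; /c/ is [−back] while /x/ is [+back].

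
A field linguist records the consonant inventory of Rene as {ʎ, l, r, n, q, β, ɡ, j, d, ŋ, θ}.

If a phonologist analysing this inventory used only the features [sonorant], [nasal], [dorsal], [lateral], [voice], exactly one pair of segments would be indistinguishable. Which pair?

d, β

/d/ (voiced alveolar stop) and /β/ (voiced bilabial fricative) are both [−sonorant], [−nasal], [−dorsal], [−lateral], [+voice], so none of the listed features separates them. (They do differ in [continuant], [labial] and [coronal], which are not among the given features.) Every other pair in the inventory differs on at least one listed feature.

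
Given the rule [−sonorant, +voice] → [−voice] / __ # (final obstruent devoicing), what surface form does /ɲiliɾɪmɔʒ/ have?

[ɲiliɾɪmɔʃ]

/ʒ/ satisfies [−sonorant, +voice] and sits in __ #. The [−voice] counterpart of the voiced postalveolar fricative is /ʃ/. Other segments in /ɲiliɾɪmɔʒ/ either fail the structural description or are not in the environment, so the surface form is [ɲiliɾɪmɔʃ].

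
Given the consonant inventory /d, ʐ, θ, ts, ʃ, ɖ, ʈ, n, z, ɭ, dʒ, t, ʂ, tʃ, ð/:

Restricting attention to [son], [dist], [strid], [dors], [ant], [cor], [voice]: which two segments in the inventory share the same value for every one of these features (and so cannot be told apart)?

ʃ, tʃ

On the given features, /ʃ/ and /tʃ/ have an identical profile: [-sonorant], [+distributed], [+strident], [-dorsal], [-anterior], [+coronal], [-voice]. No other two segments in the inventory coincide on all 7 features. (They do differ in [continuant], which is not among the given features.)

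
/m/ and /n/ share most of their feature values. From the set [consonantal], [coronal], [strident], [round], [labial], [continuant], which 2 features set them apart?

[labial], [coronal]

The two segments share [+consonantal], [-strident], [-round], [-continuant]. The only features from the list on which they differ: /m/ is [+labial] while /n/ is [-labial]; /m/ is [-coronal] while /n/ is [+coronal].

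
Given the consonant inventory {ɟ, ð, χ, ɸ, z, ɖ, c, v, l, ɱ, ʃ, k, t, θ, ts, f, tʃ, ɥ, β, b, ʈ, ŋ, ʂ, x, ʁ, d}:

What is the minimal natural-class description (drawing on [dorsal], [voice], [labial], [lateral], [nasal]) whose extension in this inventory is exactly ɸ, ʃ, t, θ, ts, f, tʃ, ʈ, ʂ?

/ɸ, ʃ, t, θ, ts, f, tʃ, ʈ, ʂ/ are all [-voice], [-dorsal], and no other segment in the inventory matches both values. Dropping any one of them over-generates: [-dorsal] alone would also admit /ð, z, ɖ, v, …/; [-voice] alone would also admit /χ, c, k, x/. No other single listed feature picks out exactly this set either, so fewer than two features will not do.

[-voice, -dorsal]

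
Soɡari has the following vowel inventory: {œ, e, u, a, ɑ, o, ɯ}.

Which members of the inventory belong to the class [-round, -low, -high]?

e

First, the [-round] segments are /e, a, ɑ, ɯ/.
Of those, [-low] gives /e, ɯ/.
Then [-high] leaves /e/.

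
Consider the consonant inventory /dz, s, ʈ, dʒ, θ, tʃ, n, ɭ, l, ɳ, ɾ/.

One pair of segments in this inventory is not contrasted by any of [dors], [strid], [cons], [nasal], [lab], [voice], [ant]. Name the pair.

ɾ, l

On the given features, /ɾ/ and /l/ have an identical profile: [−dorsal], [−strident], [+consonantal], [−nasal], [−labial], [+voice], [+anterior]. No other two segments in the inventory coincide on all 7 features. (They do differ in [lateral], which is not among the given features.)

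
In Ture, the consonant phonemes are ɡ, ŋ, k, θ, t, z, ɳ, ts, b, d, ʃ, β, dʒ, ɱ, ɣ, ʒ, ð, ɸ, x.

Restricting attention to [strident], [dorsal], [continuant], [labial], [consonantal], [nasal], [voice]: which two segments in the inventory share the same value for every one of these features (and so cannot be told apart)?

On the given features, /z/ and /ʒ/ have an identical profile: [+strident], [−dorsal], [+continuant], [−labial], [+consonantal], [−nasal], [+voice]. No other two segments in the inventory coincide on all 7 features. (They do differ in [anterior] and [distributed], which are not among the given features.)

z, ʒ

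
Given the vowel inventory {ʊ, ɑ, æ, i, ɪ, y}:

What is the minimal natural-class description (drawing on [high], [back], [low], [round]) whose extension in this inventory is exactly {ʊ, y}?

[+round]

/ʊ, y/ are exactly the [+round] segments in the inventory, so a single feature suffices.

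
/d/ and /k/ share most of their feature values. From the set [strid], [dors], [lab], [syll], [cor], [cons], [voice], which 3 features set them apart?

[voice], [coronal], [dorsal]

/d/ is the voiced alveolar stop and /k/ is the voiceless velar stop. Both are [−strident], [−labial], [−syllabic], [+consonantal]. /d/ is [+voice] while /k/ is [−voice]; /d/ is [+coronal] while /k/ is [−coronal]; /d/ is [−dorsal] while /k/ is [+dorsal], so the distinguishing features are [voice], [coronal], [dorsal].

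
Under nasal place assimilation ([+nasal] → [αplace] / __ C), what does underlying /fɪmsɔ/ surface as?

[fɪnsɔ]

/m/ sits before the [+coronal] consonant /s/, so it takes on [+coronal] and surfaces as /n/. The rest of the form is unaffected: [fɪnsɔ].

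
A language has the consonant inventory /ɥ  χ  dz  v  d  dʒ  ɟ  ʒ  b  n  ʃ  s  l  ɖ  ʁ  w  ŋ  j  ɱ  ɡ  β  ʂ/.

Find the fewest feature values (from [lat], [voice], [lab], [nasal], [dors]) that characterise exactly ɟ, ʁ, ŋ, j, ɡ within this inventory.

The class [+voice], [−labial], [+dorsal] has exactly /ɟ, ʁ, ŋ, j, ɡ/ as its extension in this inventory. No smaller conjunction from the listed features achieves this: [−labial, +dorsal] alone would also admit /χ/; [+voice, +dorsal] alone would also admit /ɥ, w/; [+voice, −labial] alone would also admit /dz, d, dʒ, ʒ, …/; and checking the remaining two-feature bundles turns up none with this extension.

[+voice, −lab, +dors]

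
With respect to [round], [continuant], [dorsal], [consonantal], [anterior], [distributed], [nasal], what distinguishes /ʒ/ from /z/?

/ʒ/ is the voiced postalveolar fricative and /z/ is the voiced alveolar fricative. Both are [−round], [+continuant], [−dorsal], [+consonantal], [−nasal]. /ʒ/ is [−anterior] while /z/ is [+anterior]; /ʒ/ is [+distributed] while /z/ is [−distributed], so the distinguishing features are [anterior], [distributed].

[anterior], [distributed]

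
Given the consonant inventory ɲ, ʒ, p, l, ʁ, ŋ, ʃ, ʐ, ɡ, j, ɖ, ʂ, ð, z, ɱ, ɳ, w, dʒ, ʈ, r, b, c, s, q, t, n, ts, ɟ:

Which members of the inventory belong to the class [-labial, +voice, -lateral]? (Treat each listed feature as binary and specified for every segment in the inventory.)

Checking each segment against [-labial], [+voice], [-lateral]: /ɲ/ (palatal nasal), /ʒ/ (voiced postalveolar fricative), /ʁ/ (voiced uvular fricative), /ŋ/ (velar nasal), /ʐ/ (voiced retroflex fricative), /ɡ/ (voiced velar stop), among others, satisfy every feature; every other segment in the inventory fails at least one.

ɲ, ʒ, ʁ, ŋ, ʐ, ɡ, j, ɖ, ð, z, ɳ, dʒ, r, n, ɟ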